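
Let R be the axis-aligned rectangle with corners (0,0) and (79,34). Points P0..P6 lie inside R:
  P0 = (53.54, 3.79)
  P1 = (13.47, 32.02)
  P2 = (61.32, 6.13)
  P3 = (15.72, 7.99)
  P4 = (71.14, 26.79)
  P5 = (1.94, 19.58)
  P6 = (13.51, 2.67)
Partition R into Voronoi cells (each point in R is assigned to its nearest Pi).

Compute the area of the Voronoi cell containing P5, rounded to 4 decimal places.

Area of P5's cell: 201.3630

1. box [0,79]×[0,34]: [(0, 0) (79, 0) (79, 34) (0, 34)]
2. ⊥bis P5·P0 via (27.74,11.685): [(0, 0) (24.1643, 0) (34.5686, 34) (0, 34)]  |A|=998.4587
3. ⊥bis P5·P1 via (7.705,25.8): [(0, 32.9414) (0, 0) (24.1643, 0) (26.6781, 8.2148)]  |A|=538.659
4. ⊥bis P5·P2 via (31.63,12.855): [(0, 32.9414) (0, 0) (24.1643, 0) (26.6781, 8.2148)]  |A|=538.659
5. ⊥bis P5·P3 via (8.83,13.785): [(14.0159, 19.9508) (0, 32.9414) (0, 3.2865)]  |A|=207.8193
6. ⊥bis P5·P4 via (36.54,23.185): [(14.0159, 19.9508) (0, 32.9414) (0, 3.2865)]  |A|=207.8193
7. ⊥bis P5·P6 via (7.725,11.125): [(5.0579, 9.3001) (14.0159, 19.9508) (0, 32.9414) (0, 5.8395)]  |A|=201.363
8. canonical 4-gon: [(5.0579, 9.3001) (14.0159, 19.9508) (0, 32.9414) (0, 5.8395)]
9. shoelace: 201.363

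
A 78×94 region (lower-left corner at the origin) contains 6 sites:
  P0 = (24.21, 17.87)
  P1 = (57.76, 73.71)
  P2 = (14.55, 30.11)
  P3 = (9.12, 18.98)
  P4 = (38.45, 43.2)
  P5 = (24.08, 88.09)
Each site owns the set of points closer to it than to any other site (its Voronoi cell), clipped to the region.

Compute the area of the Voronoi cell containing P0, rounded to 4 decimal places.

1. box [0,78]×[0,94]: [(0, 0) (78, 0) (78, 94) (0, 94)]
2. ⊥bis P0·P1 via (40.985,45.79): [(0, 70.4148) (0, 0) (78, 0) (78, 23.5505)]  |A|=3664.6455
3. ⊥bis P0·P2 via (19.38,23.99): [(44.4014, 43.7373) (0, 8.695) (0, 0) (78, 0) (78, 23.5505)]  |A|=2294.4222
4. ⊥bis P0·P3 via (16.665,18.425): [(44.4014, 43.7373) (16.9323, 22.0582) (15.3097, 0) (78, 0) (78, 23.5505)]  |A|=2051.9572
5. ⊥bis P0·P4 via (31.33,30.535): [(29.1943, 31.7356) (16.9323, 22.0582) (15.3097, 0) (78, 0) (78, 4.2981)]  |A|=1227.0325
6. ⊥bis P0·P5 via (24.145,52.98): [(29.1943, 31.7356) (16.9323, 22.0582) (15.3097, 0) (78, 0) (78, 4.2981)]  |A|=1227.0325
7. canonical 5-gon: [(29.1943, 31.7356) (16.9323, 22.0582) (15.3097, 0) (78, 0) (78, 4.2981)]
8. shoelace: 1227.0325

Area of P0's cell: 1227.0325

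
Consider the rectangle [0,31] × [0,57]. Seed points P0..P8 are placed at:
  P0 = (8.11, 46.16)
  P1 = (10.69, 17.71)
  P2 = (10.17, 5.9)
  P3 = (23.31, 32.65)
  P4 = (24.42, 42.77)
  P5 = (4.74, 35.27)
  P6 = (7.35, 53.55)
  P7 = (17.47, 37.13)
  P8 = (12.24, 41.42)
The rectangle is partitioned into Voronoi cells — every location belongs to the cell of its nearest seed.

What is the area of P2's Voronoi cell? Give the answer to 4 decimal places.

1. box [0,31]×[0,57]: [(0, 0) (31, 0) (31, 57) (0, 57)]
2. ⊥bis P2·P0 via (9.14,26.03): [(0, 25.5623) (0, 0) (31, 0) (31, 27.1485)]  |A|=817.0182
3. ⊥bis P2·P1 via (10.43,11.805): [(0, 12.2642) (0, 0) (31, 0) (31, 10.8993)]  |A|=359.0347
4. ⊥bis P2·P3 via (16.74,19.275): [(0, 12.2642) (0, 0) (31, 0) (31, 10.8993)]  |A|=359.0347
5. ⊥bis P2·P4 via (17.295,24.335): [(0, 12.2642) (0, 0) (31, 0) (31, 10.8993)]  |A|=359.0347
6. ⊥bis P2·P5 via (7.455,20.585): [(0, 12.2642) (0, 0) (31, 0) (31, 10.8993)]  |A|=359.0347
7. ⊥bis P2·P6 via (8.76,29.725): [(0, 12.2642) (0, 0) (31, 0) (31, 10.8993)]  |A|=359.0347
8. ⊥bis P2·P7 via (13.82,21.515): [(0, 12.2642) (0, 0) (31, 0) (31, 10.8993)]  |A|=359.0347
9. ⊥bis P2·P8 via (11.205,23.66): [(0, 12.2642) (0, 0) (31, 0) (31, 10.8993)]  |A|=359.0347
10. canonical 4-gon: [(0, 12.2642) (0, 0) (31, 0) (31, 10.8993)]
11. shoelace: 359.0347

Area of P2's cell: 359.0347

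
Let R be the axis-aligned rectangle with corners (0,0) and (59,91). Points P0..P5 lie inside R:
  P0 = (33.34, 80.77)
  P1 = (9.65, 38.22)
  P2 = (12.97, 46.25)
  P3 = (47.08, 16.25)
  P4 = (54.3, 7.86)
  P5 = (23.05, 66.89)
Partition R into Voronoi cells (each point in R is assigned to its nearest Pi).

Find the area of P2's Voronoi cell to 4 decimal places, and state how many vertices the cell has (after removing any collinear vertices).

Area of P2's cell: 633.3240 (4 vertices)

1. box [0,59]×[0,91]: [(0, 0) (59, 0) (59, 91) (0, 91)]
2. ⊥bis P2·P0 via (23.155,63.51): [(0, 77.1736) (0, 0) (59, 0) (59, 42.3581)]  |A|=3526.1858
3. ⊥bis P2·P1 via (11.31,42.235): [(0, 77.1736) (0, 46.9111) (59, 22.5176) (59, 42.3581)]  |A|=1478.0391
4. ⊥bis P2·P3 via (30.025,31.25): [(46.3565, 49.8189) (0, 77.1736) (0, 46.9111) (32.1194, 33.6314)]  |A|=1055.9325
5. ⊥bis P2·P4 via (33.635,27.055): [(46.3565, 49.8189) (0, 77.1736) (0, 46.9111) (32.1194, 33.6314)]  |A|=1055.9325
6. ⊥bis P2·P5 via (18.01,56.57): [(41.9928, 44.8574) (0, 65.3656) (0, 46.9111) (32.1194, 33.6314)]  |A|=633.324
7. canonical 4-gon: [(41.9928, 44.8574) (0, 65.3656) (0, 46.9111) (32.1194, 33.6314)]
8. shoelace: 633.324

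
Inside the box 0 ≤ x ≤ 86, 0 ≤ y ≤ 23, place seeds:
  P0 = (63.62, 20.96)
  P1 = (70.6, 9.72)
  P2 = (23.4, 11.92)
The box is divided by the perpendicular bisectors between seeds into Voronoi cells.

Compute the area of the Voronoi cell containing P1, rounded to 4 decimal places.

Area of P1's cell: 571.3496

1. box [0,86]×[0,23]: [(0, 0) (86, 0) (86, 23) (0, 23)]
2. ⊥bis P1·P0 via (67.11,15.34): [(42.4078, 0) (86, 0) (86, 23) (79.445, 23)]  |A|=576.693
3. ⊥bis P1·P2 via (47,10.82): [(46.6175, 2.6142) (46.4957, 0) (86, 0) (86, 23) (79.445, 23)]  |A|=571.3496
4. canonical 5-gon: [(46.6175, 2.6142) (46.4957, 0) (86, 0) (86, 23) (79.445, 23)]
5. shoelace: 571.3496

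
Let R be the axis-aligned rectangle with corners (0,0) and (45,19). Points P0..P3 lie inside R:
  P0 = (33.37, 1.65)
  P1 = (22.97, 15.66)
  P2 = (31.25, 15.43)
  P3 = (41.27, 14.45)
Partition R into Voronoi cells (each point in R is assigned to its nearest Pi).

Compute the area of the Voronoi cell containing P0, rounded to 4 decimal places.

1. box [0,45]×[0,19]: [(0, 0) (45, 0) (45, 19) (0, 19)]
2. ⊥bis P0·P1 via (28.17,8.655): [(16.5107, 0) (45, 0) (45, 19) (42.1059, 19)]  |A|=298.1421
3. ⊥bis P0·P2 via (32.31,8.54): [(26.8923, 7.7065) (16.5107, 0) (45, 0) (45, 10.4923)]  |A|=204.7723
4. ⊥bis P0·P3 via (37.32,8.05): [(35.6848, 9.0592) (26.8923, 7.7065) (16.5107, 0) (45, 0) (45, 3.31)]  |A|=171.3201
5. canonical 5-gon: [(35.6848, 9.0592) (26.8923, 7.7065) (16.5107, 0) (45, 0) (45, 3.31)]
6. shoelace: 171.3201

Area of P0's cell: 171.3201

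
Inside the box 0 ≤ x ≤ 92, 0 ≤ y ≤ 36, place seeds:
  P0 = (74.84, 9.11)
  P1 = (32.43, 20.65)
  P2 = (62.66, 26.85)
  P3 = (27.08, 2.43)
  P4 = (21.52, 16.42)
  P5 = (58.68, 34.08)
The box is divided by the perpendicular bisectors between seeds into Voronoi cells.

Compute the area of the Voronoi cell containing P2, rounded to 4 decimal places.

1. box [0,92]×[0,36]: [(0, 0) (92, 0) (92, 36) (0, 36)]
2. ⊥bis P2·P0 via (68.75,17.98): [(0, 0) (42.5624, 0) (92, 33.9431) (92, 36) (0, 36)]  |A|=2472.9675
3. ⊥bis P2·P1 via (47.545,23.75): [(51.1997, 5.9303) (92, 33.9431) (92, 36) (45.0326, 36)]  |A|=748.1103
4. ⊥bis P2·P3 via (44.87,14.64): [(51.1997, 5.9303) (92, 33.9431) (92, 36) (45.0326, 36)]  |A|=748.1103
5. ⊥bis P2·P4 via (42.09,21.635): [(51.1997, 5.9303) (92, 33.9431) (92, 36) (45.0326, 36)]  |A|=748.1103
6. ⊥bis P2·P5 via (60.67,30.465): [(47.639, 23.2916) (51.1997, 5.9303) (92, 33.9431) (92, 36) (70.7248, 36)]  |A|=584.8575
7. canonical 5-gon: [(47.639, 23.2916) (51.1997, 5.9303) (92, 33.9431) (92, 36) (70.7248, 36)]
8. shoelace: 584.8575

Area of P2's cell: 584.8575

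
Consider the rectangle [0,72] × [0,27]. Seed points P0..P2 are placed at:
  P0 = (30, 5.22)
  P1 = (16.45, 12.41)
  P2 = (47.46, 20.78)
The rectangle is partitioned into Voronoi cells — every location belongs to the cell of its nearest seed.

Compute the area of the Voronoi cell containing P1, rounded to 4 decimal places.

1. box [0,72]×[0,27]: [(0, 0) (72, 0) (72, 27) (0, 27)]
2. ⊥bis P1·P0 via (23.225,8.815): [(0, 0) (18.5475, 0) (32.8745, 27) (0, 27)]  |A|=694.1967
3. ⊥bis P1·P2 via (31.955,16.595): [(0, 0) (18.5475, 0) (30.4035, 22.3433) (29.1466, 27) (0, 27)]  |A|=685.5168
4. canonical 5-gon: [(0, 0) (18.5475, 0) (30.4035, 22.3433) (29.1466, 27) (0, 27)]
5. shoelace: 685.5168

Area of P1's cell: 685.5168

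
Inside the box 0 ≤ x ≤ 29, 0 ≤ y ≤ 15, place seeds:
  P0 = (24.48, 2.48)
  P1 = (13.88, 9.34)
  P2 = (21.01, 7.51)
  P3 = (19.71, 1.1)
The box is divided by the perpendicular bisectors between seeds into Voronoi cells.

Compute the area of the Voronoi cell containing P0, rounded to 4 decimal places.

1. box [0,29]×[0,15]: [(0, 0) (29, 0) (29, 15) (0, 15)]
2. ⊥bis P0·P1 via (19.18,5.91): [(15.3552, 0) (29, 0) (29, 15) (25.0628, 15)]  |A|=131.865
3. ⊥bis P0·P2 via (22.745,4.995): [(15.5044, 0) (29, 0) (29, 9.3101)]  |A|=62.8225
4. ⊥bis P0·P3 via (22.095,1.79): [(21.4302, 4.088) (22.6129, 0) (29, 0) (29, 9.3101)]  |A|=48.293
5. canonical 4-gon: [(21.4302, 4.088) (22.6129, 0) (29, 0) (29, 9.3101)]
6. shoelace: 48.293

Area of P0's cell: 48.2930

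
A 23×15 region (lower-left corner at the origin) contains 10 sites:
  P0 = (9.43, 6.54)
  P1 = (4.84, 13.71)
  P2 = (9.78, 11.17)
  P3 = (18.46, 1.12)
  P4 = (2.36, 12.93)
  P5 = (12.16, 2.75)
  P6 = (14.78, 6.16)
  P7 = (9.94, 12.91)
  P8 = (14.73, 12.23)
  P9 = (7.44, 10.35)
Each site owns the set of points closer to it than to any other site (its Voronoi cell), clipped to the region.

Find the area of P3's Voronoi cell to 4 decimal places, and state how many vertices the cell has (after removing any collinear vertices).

Area of P3's cell: 42.6204 (4 vertices)

1. box [0,23]×[0,15]: [(0, 0) (23, 0) (23, 15) (0, 15)]
2. ⊥bis P3·P0 via (13.945,3.83): [(11.6462, 0) (23, 0) (23, 15) (20.6495, 15)]  |A|=102.7828
3. ⊥bis P3·P1 via (11.65,7.415): [(11.6462, 0) (23, 0) (23, 15) (20.6495, 15)]  |A|=102.7828
4. ⊥bis P3·P2 via (14.12,6.145): [(16.6418, 8.3231) (11.6462, 0) (23, 0) (23, 13.8145)]  |A|=91.1668
5. ⊥bis P3·P4 via (10.41,7.025): [(16.6418, 8.3231) (11.6462, 0) (23, 0) (23, 13.8145)]  |A|=91.1668
6. ⊥bis P3·P5 via (15.31,1.935): [(17.0551, 8.68) (14.8094, 0) (23, 0) (23, 13.8145)]  |A|=76.6101
7. ⊥bis P3·P6 via (16.62,3.64): [(15.5488, 2.8578) (14.8094, 0) (23, 0) (23, 8.2984)]  |A|=42.6204
8. ⊥bis P3·P7 via (14.2,7.015): [(15.5488, 2.8578) (14.8094, 0) (23, 0) (23, 8.2984)]  |A|=42.6204
9. ⊥bis P3·P8 via (16.595,6.675): [(15.5488, 2.8578) (14.8094, 0) (23, 0) (23, 8.2984)]  |A|=42.6204
10. ⊥bis P3·P9 via (12.95,5.735): [(15.5488, 2.8578) (14.8094, 0) (23, 0) (23, 8.2984)]  |A|=42.6204
11. canonical 4-gon: [(15.5488, 2.8578) (14.8094, 0) (23, 0) (23, 8.2984)]
12. shoelace: 42.6204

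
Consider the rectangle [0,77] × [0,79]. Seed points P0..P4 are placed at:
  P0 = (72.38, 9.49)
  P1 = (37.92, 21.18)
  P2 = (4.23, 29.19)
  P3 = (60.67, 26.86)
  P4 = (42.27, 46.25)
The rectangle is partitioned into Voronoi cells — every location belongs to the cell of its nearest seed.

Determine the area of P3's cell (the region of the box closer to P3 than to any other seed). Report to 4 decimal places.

Area of P3's cell: 857.7972

1. box [0,77]×[0,79]: [(0, 0) (77, 0) (77, 79) (0, 79)]
2. ⊥bis P3·P0 via (66.525,18.175): [(0, 0) (39.5652, 0) (77, 25.2367) (77, 79) (0, 79)]  |A|=5610.6335
3. ⊥bis P3·P1 via (49.295,24.02): [(53.0264, 9.0749) (77, 25.2367) (77, 79) (35.5681, 79)]  |A|=2093.0153
4. ⊥bis P3·P2 via (32.45,28.025): [(53.0264, 9.0749) (77, 25.2367) (77, 79) (35.5681, 79)]  |A|=2093.0153
5. ⊥bis P3·P4 via (51.47,36.555): [(47.1814, 32.4854) (53.0264, 9.0749) (77, 25.2367) (77, 60.7815)]  |A|=857.7972
6. canonical 4-gon: [(47.1814, 32.4854) (53.0264, 9.0749) (77, 25.2367) (77, 60.7815)]
7. shoelace: 857.7972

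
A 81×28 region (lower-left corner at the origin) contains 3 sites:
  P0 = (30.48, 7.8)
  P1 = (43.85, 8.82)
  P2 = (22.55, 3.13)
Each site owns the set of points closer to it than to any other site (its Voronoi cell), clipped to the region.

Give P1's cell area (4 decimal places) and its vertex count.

Area of P1's cell: 1239.5346 (4 vertices)

1. box [0,81]×[0,28]: [(0, 0) (81, 0) (81, 28) (0, 28)]
2. ⊥bis P1·P0 via (37.165,8.31): [(37.799, 0) (81, 0) (81, 28) (35.6628, 28)]  |A|=1239.5346
3. ⊥bis P1·P2 via (33.2,5.975): [(37.799, 0) (81, 0) (81, 28) (35.6628, 28)]  |A|=1239.5346
4. canonical 4-gon: [(37.799, 0) (81, 0) (81, 28) (35.6628, 28)]
5. shoelace: 1239.5346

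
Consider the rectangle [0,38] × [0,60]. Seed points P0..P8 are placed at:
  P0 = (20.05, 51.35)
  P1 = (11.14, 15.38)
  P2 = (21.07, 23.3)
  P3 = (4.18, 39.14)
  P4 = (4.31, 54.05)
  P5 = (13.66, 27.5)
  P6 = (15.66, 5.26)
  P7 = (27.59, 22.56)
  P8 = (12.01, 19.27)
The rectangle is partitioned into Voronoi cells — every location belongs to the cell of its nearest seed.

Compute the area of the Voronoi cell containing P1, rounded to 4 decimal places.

Area of P1's cell: 177.4618

1. box [0,38]×[0,60]: [(0, 0) (38, 0) (38, 60) (0, 60)]
2. ⊥bis P1·P0 via (15.595,33.365): [(0, 37.228) (0, 0) (38, 0) (38, 27.8151)]  |A|=1235.8193
3. ⊥bis P1·P2 via (16.105,19.34): [(2.2903, 36.6606) (0, 37.228) (0, 0) (31.5303, 0)]  |A|=620.5923
4. ⊥bis P1·P3 via (7.66,27.26): [(9.3851, 27.7653) (0, 25.0162) (0, 0) (31.5303, 0)]  |A|=555.1136
5. ⊥bis P1·P4 via (7.725,34.715): [(9.3851, 27.7653) (0, 25.0162) (0, 0) (31.5303, 0)]  |A|=555.1136
6. ⊥bis P1·P5 via (12.4,21.44): [(14.8337, 20.934) (0, 24.0182) (0, 0) (31.5303, 0)]  |A|=508.1661
7. ⊥bis P1·P6 via (13.4,10.32): [(20.699, 13.58) (14.8337, 20.934) (0, 24.0182) (0, 4.335)]  |A|=249.2095
8. ⊥bis P1·P7 via (19.365,18.97): [(20.699, 13.58) (14.8337, 20.934) (0, 24.0182) (0, 4.335)]  |A|=249.2095
9. ⊥bis P1·P8 via (11.575,17.325): [(20.699, 13.58) (19.0445, 15.6544) (0, 19.9138) (0, 4.335)]  |A|=177.4618
10. canonical 4-gon: [(20.699, 13.58) (19.0445, 15.6544) (0, 19.9138) (0, 4.335)]
11. shoelace: 177.4618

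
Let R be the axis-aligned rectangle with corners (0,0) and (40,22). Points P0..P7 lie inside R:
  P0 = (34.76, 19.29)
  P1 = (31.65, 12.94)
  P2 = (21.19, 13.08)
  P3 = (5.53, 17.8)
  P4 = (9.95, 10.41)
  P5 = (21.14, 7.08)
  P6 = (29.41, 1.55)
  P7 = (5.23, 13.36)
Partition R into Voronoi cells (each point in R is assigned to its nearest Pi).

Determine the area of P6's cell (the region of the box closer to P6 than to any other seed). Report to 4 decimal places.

1. box [0,40]×[0,22]: [(0, 0) (40, 0) (40, 22) (0, 22)]
2. ⊥bis P6·P0 via (32.085,10.42): [(0, 20.0961) (0, 0) (40, 0) (40, 8.033)]  |A|=562.583
3. ⊥bis P6·P1 via (30.53,7.245): [(0, 13.2491) (0, 0) (40, 0) (40, 5.3826)]  |A|=372.6348
4. ⊥bis P6·P2 via (25.3,7.315): [(26.3538, 8.0663) (15.0394, 0) (40, 0) (40, 5.3826)]  |A|=137.3957
5. ⊥bis P6·P3 via (17.47,9.675): [(26.3538, 8.0663) (15.0394, 0) (40, 0) (40, 5.3826)]  |A|=137.3957
6. ⊥bis P6·P4 via (19.68,5.98): [(26.3538, 8.0663) (17.8791, 2.0244) (16.9573, 0) (40, 0) (40, 5.3826)]  |A|=135.4543
7. ⊥bis P6·P5 via (25.275,4.315): [(27.6173, 7.8178) (22.3896, 0) (40, 0) (40, 5.3826)]  |A|=102.163
8. ⊥bis P6·P7 via (17.32,7.455): [(27.6173, 7.8178) (22.3896, 0) (40, 0) (40, 5.3826)]  |A|=102.163
9. canonical 4-gon: [(27.6173, 7.8178) (22.3896, 0) (40, 0) (40, 5.3826)]
10. shoelace: 102.163

Area of P6's cell: 102.1630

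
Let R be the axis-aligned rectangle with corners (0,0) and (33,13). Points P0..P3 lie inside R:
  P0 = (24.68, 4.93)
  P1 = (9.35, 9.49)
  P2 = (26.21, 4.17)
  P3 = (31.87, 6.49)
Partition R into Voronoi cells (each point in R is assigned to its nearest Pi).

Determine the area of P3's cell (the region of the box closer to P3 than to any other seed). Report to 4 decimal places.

1. box [0,33]×[0,13]: [(0, 0) (33, 0) (33, 13) (0, 13)]
2. ⊥bis P3·P0 via (28.275,5.71): [(29.5139, 0) (33, 0) (33, 13) (26.6933, 13)]  |A|=63.6533
3. ⊥bis P3·P1 via (20.61,7.99): [(29.5139, 0) (33, 0) (33, 13) (26.6933, 13)]  |A|=63.6533
4. ⊥bis P3·P2 via (29.04,5.33): [(27.5898, 8.8679) (31.2247, 0) (33, 0) (33, 13) (26.6933, 13)]  |A|=56.0675
5. canonical 5-gon: [(27.5898, 8.8679) (31.2247, 0) (33, 0) (33, 13) (26.6933, 13)]
6. shoelace: 56.0675

Area of P3's cell: 56.0675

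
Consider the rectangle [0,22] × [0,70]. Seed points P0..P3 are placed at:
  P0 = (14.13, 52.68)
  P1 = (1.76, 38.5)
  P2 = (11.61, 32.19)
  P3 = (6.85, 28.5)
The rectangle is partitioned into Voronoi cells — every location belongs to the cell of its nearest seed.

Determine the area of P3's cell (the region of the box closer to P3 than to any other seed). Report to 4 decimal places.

Area of P3's cell: 584.0776

1. box [0,22]×[0,70]: [(0, 0) (22, 0) (22, 70) (0, 70)]
2. ⊥bis P3·P0 via (10.49,40.59): [(0, 43.7483) (0, 0) (22, 0) (22, 37.1246)]  |A|=889.6019
3. ⊥bis P3·P1 via (4.305,33.5): [(15.356, 39.125) (0, 31.3088) (0, 0) (22, 0) (22, 37.1246)]  |A|=794.0912
4. ⊥bis P3·P2 via (9.23,30.345): [(6.0827, 34.4049) (0, 31.3088) (0, 0) (22, 0) (22, 13.872)]  |A|=584.0776
5. canonical 5-gon: [(6.0827, 34.4049) (0, 31.3088) (0, 0) (22, 0) (22, 13.872)]
6. shoelace: 584.0776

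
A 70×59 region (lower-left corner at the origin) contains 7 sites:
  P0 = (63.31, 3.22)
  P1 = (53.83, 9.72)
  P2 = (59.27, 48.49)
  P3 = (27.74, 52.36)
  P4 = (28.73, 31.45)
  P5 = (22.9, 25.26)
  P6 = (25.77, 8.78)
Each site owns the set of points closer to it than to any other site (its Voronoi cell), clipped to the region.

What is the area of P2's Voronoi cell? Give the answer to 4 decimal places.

1. box [0,70]×[0,59]: [(0, 0) (70, 0) (70, 59) (0, 59)]
2. ⊥bis P2·P0 via (61.29,25.855): [(0, 20.3853) (70, 26.6323) (70, 59) (0, 59)]  |A|=2484.3826
3. ⊥bis P2·P1 via (56.55,29.105): [(0, 37.0398) (70, 27.2178) (70, 59) (0, 59)]  |A|=1880.9853
4. ⊥bis P2·P3 via (43.505,50.425): [(41.1533, 31.2654) (70, 27.2178) (70, 59) (44.5575, 59)]  |A|=811.2247
5. ⊥bis P2·P4 via (44,39.97): [(42.5424, 42.5824) (49.5111, 30.0927) (70, 27.2178) (70, 59) (44.5575, 59)]  |A|=763.1176
6. ⊥bis P2·P5 via (41.085,36.875): [(42.5424, 42.5824) (49.5111, 30.0927) (70, 27.2178) (70, 59) (44.5575, 59)]  |A|=763.1176
7. ⊥bis P2·P6 via (42.52,28.635): [(42.5424, 42.5824) (49.5111, 30.0927) (70, 27.2178) (70, 59) (44.5575, 59)]  |A|=763.1176
8. canonical 5-gon: [(42.5424, 42.5824) (49.5111, 30.0927) (70, 27.2178) (70, 59) (44.5575, 59)]
9. shoelace: 763.1176

Area of P2's cell: 763.1176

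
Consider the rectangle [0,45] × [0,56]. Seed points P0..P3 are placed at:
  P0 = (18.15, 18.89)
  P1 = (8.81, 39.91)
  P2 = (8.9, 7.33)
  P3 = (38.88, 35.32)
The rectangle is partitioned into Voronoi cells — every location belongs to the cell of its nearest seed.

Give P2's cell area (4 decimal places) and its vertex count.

1. box [0,45]×[0,56]: [(0, 0) (45, 0) (45, 56) (0, 56)]
2. ⊥bis P2·P0 via (13.525,13.11): [(0, 23.9323) (0, 0) (29.909, 0)]  |A|=357.8957
3. ⊥bis P2·P1 via (8.855,23.62): [(0.4195, 23.5967) (0, 23.5955) (0, 0) (29.909, 0)]  |A|=357.825
4. ⊥bis P2·P3 via (23.89,21.325): [(0.4195, 23.5967) (0, 23.5955) (0, 0) (29.909, 0)]  |A|=357.825
5. canonical 4-gon: [(0.4195, 23.5967) (0, 23.5955) (0, 0) (29.909, 0)]
6. shoelace: 357.825

Area of P2's cell: 357.8250 (4 vertices)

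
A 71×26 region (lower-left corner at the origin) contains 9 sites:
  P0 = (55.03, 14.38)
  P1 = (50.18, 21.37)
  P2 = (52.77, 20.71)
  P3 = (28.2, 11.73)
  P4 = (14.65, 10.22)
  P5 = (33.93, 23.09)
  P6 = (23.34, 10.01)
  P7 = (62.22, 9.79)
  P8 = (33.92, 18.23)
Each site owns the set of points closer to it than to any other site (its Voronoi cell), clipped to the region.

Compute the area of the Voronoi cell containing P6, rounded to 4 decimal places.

1. box [0,71]×[0,26]: [(0, 0) (71, 0) (71, 26) (0, 26)]
2. ⊥bis P6·P0 via (39.185,12.195): [(0, 0) (40.8667, 0) (37.2813, 26) (0, 26)]  |A|=1015.9238
3. ⊥bis P6·P1 via (36.76,15.69): [(0, 0) (40.8667, 0) (39.642, 8.8807) (32.3963, 26) (0, 26)]  |A|=974.1098
4. ⊥bis P6·P2 via (38.055,15.36): [(0, 0) (40.8667, 0) (39.642, 8.8807) (32.3963, 26) (0, 26)]  |A|=974.1098
5. ⊥bis P6·P3 via (25.77,10.87): [(0, 0) (29.617, 0) (20.4153, 26) (0, 26)]  |A|=650.4205
6. ⊥bis P6·P4 via (18.995,10.115): [(18.7506, 0) (29.617, 0) (20.4153, 26) (19.3789, 26)]  |A|=154.7378
7. ⊥bis P6·P5 via (28.635,16.55): [(19.3325, 24.0816) (18.7506, 0) (29.617, 0) (21.8018, 22.0823)]  |A|=150.2926
8. ⊥bis P6·P7 via (42.78,9.9): [(19.3325, 24.0816) (18.7506, 0) (29.617, 0) (21.8018, 22.0823)]  |A|=150.2926
9. ⊥bis P6·P8 via (28.63,14.12): [(19.3325, 24.0816) (18.7506, 0) (29.617, 0) (21.8018, 22.0823)]  |A|=150.2926
10. canonical 4-gon: [(19.3325, 24.0816) (18.7506, 0) (29.617, 0) (21.8018, 22.0823)]
11. shoelace: 150.2926

Area of P6's cell: 150.2926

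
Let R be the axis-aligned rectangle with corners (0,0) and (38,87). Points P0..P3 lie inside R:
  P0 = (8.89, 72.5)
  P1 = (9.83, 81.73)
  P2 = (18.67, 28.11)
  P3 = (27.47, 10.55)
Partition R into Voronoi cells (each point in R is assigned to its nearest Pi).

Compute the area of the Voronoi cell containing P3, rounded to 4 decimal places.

1. box [0,38]×[0,87]: [(0, 0) (38, 0) (38, 87) (0, 87)]
2. ⊥bis P3·P0 via (18.18,41.525): [(0, 36.0725) (0, 0) (38, 0) (38, 47.4694)]  |A|=1587.2955
3. ⊥bis P3·P1 via (18.65,46.14): [(0, 36.0725) (0, 0) (38, 0) (38, 47.4694)]  |A|=1587.2955
4. ⊥bis P3·P2 via (23.07,19.33): [(0, 7.7687) (0, 0) (38, 0) (38, 26.812)]  |A|=657.0338
5. canonical 4-gon: [(0, 7.7687) (0, 0) (38, 0) (38, 26.812)]
6. shoelace: 657.0338

Area of P3's cell: 657.0338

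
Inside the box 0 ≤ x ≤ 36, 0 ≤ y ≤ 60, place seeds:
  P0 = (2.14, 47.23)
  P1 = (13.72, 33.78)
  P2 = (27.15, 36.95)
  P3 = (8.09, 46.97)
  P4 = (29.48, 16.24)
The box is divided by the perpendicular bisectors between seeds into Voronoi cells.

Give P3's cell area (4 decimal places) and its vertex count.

Area of P3's cell: 326.1764 (4 vertices)

1. box [0,36]×[0,60]: [(0, 0) (36, 0) (36, 60) (0, 60)]
2. ⊥bis P3·P0 via (5.115,47.1): [(3.0568, 0) (36, 0) (36, 60) (5.6787, 60)]  |A|=1897.9336
3. ⊥bis P3·P1 via (10.905,40.375): [(4.7055, 37.7288) (36, 51.0865) (36, 60) (5.6787, 60)]  |A|=477.1172
4. ⊥bis P3·P2 via (17.62,41.96): [(4.7055, 37.7288) (18.4884, 43.6119) (27.1038, 60) (5.6787, 60)]  |A|=326.1764
5. ⊥bis P3·P4 via (18.785,31.605): [(4.7055, 37.7288) (18.4884, 43.6119) (27.1038, 60) (5.6787, 60)]  |A|=326.1764
6. canonical 4-gon: [(4.7055, 37.7288) (18.4884, 43.6119) (27.1038, 60) (5.6787, 60)]
7. shoelace: 326.1764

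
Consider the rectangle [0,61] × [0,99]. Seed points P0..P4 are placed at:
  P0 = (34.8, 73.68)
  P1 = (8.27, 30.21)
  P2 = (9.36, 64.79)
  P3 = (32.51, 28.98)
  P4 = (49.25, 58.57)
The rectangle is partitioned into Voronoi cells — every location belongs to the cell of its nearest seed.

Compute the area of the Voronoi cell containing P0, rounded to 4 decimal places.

Area of P0's cell: 1387.8969

1. box [0,61]×[0,99]: [(0, 0) (61, 0) (61, 99) (0, 99)]
2. ⊥bis P0·P1 via (21.535,51.945): [(0, 65.0879) (61, 27.8593) (61, 99) (0, 99)]  |A|=3204.11
3. ⊥bis P0·P2 via (22.08,69.235): [(29.9076, 46.8351) (61, 27.8593) (61, 99) (11.6786, 99)]  |A|=2392.3883
4. ⊥bis P0·P3 via (33.655,51.33): [(28.24, 51.6074) (61, 49.9291) (61, 99) (11.6786, 99)]  |A|=1972.516
5. ⊥bis P0·P4 via (42.025,66.125): [(27.8904, 52.6078) (61, 84.2712) (61, 99) (11.6786, 99)]  |A|=1387.8969
6. canonical 4-gon: [(27.8904, 52.6078) (61, 84.2712) (61, 99) (11.6786, 99)]
7. shoelace: 1387.8969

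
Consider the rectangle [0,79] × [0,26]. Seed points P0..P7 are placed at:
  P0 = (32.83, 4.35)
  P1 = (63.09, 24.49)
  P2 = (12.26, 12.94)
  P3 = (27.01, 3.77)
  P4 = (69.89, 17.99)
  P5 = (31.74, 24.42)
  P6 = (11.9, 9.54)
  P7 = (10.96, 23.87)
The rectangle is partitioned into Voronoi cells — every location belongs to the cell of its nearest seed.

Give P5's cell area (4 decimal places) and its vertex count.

Area of P5's cell: 286.5056 (6 vertices)

1. box [0,79]×[0,26]: [(0, 0) (79, 0) (79, 26) (0, 26)]
2. ⊥bis P5·P0 via (32.285,14.385): [(0, 12.6316) (79, 16.9221) (79, 26) (0, 26)]  |A|=886.6292
3. ⊥bis P5·P1 via (47.415,24.455): [(0, 12.6316) (47.4356, 15.2078) (47.4116, 26) (0, 26)]  |A|=572.906
4. ⊥bis P5·P2 via (22,18.68): [(24.7716, 13.9769) (47.4356, 15.2078) (47.4116, 26) (17.6862, 26)]  |A|=301.0068
5. ⊥bis P5·P3 via (29.375,14.095): [(23.9728, 15.3324) (28.9093, 14.2017) (47.4356, 15.2078) (47.4116, 26) (17.6862, 26)]  |A|=298.1128
6. ⊥bis P5·P4 via (50.815,21.205): [(23.9728, 15.3324) (28.9093, 14.2017) (47.4356, 15.2078) (47.4116, 26) (17.6862, 26)]  |A|=298.1128
7. ⊥bis P5·P6 via (21.82,16.98): [(23.9728, 15.3324) (28.9093, 14.2017) (47.4356, 15.2078) (47.4116, 26) (17.6862, 26)]  |A|=298.1128
8. ⊥bis P5·P7 via (21.35,24.145): [(21.4709, 19.5778) (23.9728, 15.3324) (28.9093, 14.2017) (47.4356, 15.2078) (47.4116, 26) (21.3009, 26)]  |A|=286.5056
9. canonical 6-gon: [(21.4709, 19.5778) (23.9728, 15.3324) (28.9093, 14.2017) (47.4356, 15.2078) (47.4116, 26) (21.3009, 26)]
10. shoelace: 286.5056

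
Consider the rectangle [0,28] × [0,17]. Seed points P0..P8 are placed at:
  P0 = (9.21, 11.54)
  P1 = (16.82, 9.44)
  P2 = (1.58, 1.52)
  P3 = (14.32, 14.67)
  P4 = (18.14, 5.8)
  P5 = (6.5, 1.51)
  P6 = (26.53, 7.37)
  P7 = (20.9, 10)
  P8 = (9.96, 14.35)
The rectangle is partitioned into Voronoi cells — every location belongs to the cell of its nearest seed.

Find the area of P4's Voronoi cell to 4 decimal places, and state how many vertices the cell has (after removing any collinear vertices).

Area of P4's cell: 72.5995 (5 vertices)

1. box [0,28]×[0,17]: [(0, 0) (28, 0) (28, 17) (0, 17)]
2. ⊥bis P4·P0 via (13.675,8.67): [(8.1021, 0) (28, 0) (28, 17) (19.0293, 17)]  |A|=245.3826
3. ⊥bis P4·P1 via (17.48,7.62): [(11.6384, 5.5016) (8.1021, 0) (28, 0) (28, 11.4349)]  |A|=148.2822
4. ⊥bis P4·P2 via (9.86,3.66): [(11.6384, 5.5016) (10.0305, 3.0001) (10.8059, 0) (28, 0) (28, 11.4349)]  |A|=144.2262
5. ⊥bis P4·P3 via (16.23,10.235): [(11.6384, 5.5016) (10.0305, 3.0001) (10.8059, 0) (28, 0) (28, 11.4349)]  |A|=144.2262
6. ⊥bis P4·P5 via (12.32,3.655): [(11.6393, 5.5019) (13.6671, 0) (28, 0) (28, 11.4349)]  |A|=132.9713
7. ⊥bis P4·P6 via (22.335,6.585): [(21.8451, 9.203) (11.6393, 5.5019) (13.6671, 0) (23.5672, 0)]  |A|=77.3837
8. ⊥bis P4·P7 via (19.52,7.9): [(22.4491, 5.9751) (19.0691, 8.1963) (11.6393, 5.5019) (13.6671, 0) (23.5672, 0)]  |A|=72.5995
9. ⊥bis P4·P8 via (14.05,10.075): [(22.4491, 5.9751) (19.0691, 8.1963) (11.6393, 5.5019) (13.6671, 0) (23.5672, 0)]  |A|=72.5995
10. canonical 5-gon: [(22.4491, 5.9751) (19.0691, 8.1963) (11.6393, 5.5019) (13.6671, 0) (23.5672, 0)]
11. shoelace: 72.5995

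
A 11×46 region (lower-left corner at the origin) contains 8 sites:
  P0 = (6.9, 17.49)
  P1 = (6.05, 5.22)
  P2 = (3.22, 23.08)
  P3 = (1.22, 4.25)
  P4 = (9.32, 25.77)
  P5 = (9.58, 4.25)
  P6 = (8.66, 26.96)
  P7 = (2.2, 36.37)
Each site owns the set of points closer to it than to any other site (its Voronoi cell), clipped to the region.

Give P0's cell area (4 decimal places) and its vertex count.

Area of P0's cell: 93.3731 (7 vertices)

1. box [0,11]×[0,46]: [(0, 0) (11, 0) (11, 46) (0, 46)]
2. ⊥bis P0·P1 via (6.475,11.355): [(0, 11.8036) (11, 11.0415) (11, 46) (0, 46)]  |A|=380.352
3. ⊥bis P0·P2 via (5.06,20.285): [(0, 16.9539) (0, 11.8036) (11, 11.0415) (11, 24.1954)]  |A|=100.6733
4. ⊥bis P0·P3 via (4.06,10.87): [(0, 16.9539) (0, 12.6118) (2.2467, 11.6479) (11, 11.0415) (11, 24.1954)]  |A|=99.7654
5. ⊥bis P0·P4 via (8.11,21.63): [(7.4127, 21.8338) (0, 16.9539) (0, 12.6118) (2.2467, 11.6479) (11, 11.0415) (11, 20.7853)]  |A|=93.6489
6. ⊥bis P0·P5 via (8.24,10.87): [(7.4127, 21.8338) (0, 16.9539) (0, 12.6118) (2.2467, 11.6479) (9.5751, 11.1402) (11, 11.4287) (11, 20.7853)]  |A|=93.3731
7. ⊥bis P0·P6 via (7.78,22.225): [(7.4127, 21.8338) (0, 16.9539) (0, 12.6118) (2.2467, 11.6479) (9.5751, 11.1402) (11, 11.4287) (11, 20.7853)]  |A|=93.3731
8. ⊥bis P0·P7 via (4.55,26.93): [(7.4127, 21.8338) (0, 16.9539) (0, 12.6118) (2.2467, 11.6479) (9.5751, 11.1402) (11, 11.4287) (11, 20.7853)]  |A|=93.3731
9. canonical 7-gon: [(7.4127, 21.8338) (0, 16.9539) (0, 12.6118) (2.2467, 11.6479) (9.5751, 11.1402) (11, 11.4287) (11, 20.7853)]
10. shoelace: 93.3731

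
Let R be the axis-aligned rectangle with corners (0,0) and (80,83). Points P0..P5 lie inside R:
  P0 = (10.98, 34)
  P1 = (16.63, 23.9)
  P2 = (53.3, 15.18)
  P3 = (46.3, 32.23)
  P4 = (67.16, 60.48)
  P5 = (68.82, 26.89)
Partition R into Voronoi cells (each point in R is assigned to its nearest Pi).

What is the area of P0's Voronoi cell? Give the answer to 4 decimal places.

1. box [0,80]×[0,83]: [(0, 0) (80, 0) (80, 83) (0, 83)]
2. ⊥bis P0·P1 via (13.805,28.95): [(0, 21.2274) (80, 65.9799) (80, 83) (0, 83)]  |A|=3151.7089
3. ⊥bis P0·P2 via (32.14,24.59): [(0, 21.2274) (40.7927, 44.0471) (58.1153, 83) (0, 83)]  |A|=2391.8166
4. ⊥bis P0·P3 via (28.64,33.115): [(0, 21.2274) (28.8531, 37.368) (31.1399, 83) (0, 83)]  |A|=1601.6542
5. ⊥bis P0·P4 via (39.07,47.24): [(0, 21.2274) (28.8531, 37.368) (30.2822, 65.8843) (22.2148, 83) (0, 83)]  |A|=1525.2744
6. ⊥bis P0·P5 via (39.9,30.445): [(0, 21.2274) (28.8531, 37.368) (30.2822, 65.8843) (22.2148, 83) (0, 83)]  |A|=1525.2744
7. canonical 5-gon: [(0, 21.2274) (28.8531, 37.368) (30.2822, 65.8843) (22.2148, 83) (0, 83)]
8. shoelace: 1525.2744

Area of P0's cell: 1525.2744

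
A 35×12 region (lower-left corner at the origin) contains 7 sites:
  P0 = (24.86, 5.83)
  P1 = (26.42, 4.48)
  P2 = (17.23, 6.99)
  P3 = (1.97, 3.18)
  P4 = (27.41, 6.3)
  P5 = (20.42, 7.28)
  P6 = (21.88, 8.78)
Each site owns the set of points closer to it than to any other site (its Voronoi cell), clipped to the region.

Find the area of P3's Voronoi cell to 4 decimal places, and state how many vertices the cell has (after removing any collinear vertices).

1. box [0,35]×[0,12]: [(0, 0) (35, 0) (35, 12) (0, 12)]
2. ⊥bis P3·P0 via (13.415,4.505): [(0, 0) (13.9365, 0) (12.5473, 12) (0, 12)]  |A|=158.9031
3. ⊥bis P3·P1 via (14.195,3.83): [(0, 0) (13.9365, 0) (12.5473, 12) (0, 12)]  |A|=158.9031
4. ⊥bis P3·P2 via (9.6,5.085): [(0, 0) (10.8696, 0) (7.8735, 12) (0, 12)]  |A|=112.4586
5. ⊥bis P3·P4 via (14.69,4.74): [(0, 0) (10.8696, 0) (7.8735, 12) (0, 12)]  |A|=112.4586
6. ⊥bis P3·P5 via (11.195,5.23): [(0, 0) (10.8696, 0) (7.8735, 12) (0, 12)]  |A|=112.4586
7. ⊥bis P3·P6 via (11.925,5.98): [(0, 0) (10.8696, 0) (7.8735, 12) (0, 12)]  |A|=112.4586
8. canonical 4-gon: [(0, 0) (10.8696, 0) (7.8735, 12) (0, 12)]
9. shoelace: 112.4586

Area of P3's cell: 112.4586 (4 vertices)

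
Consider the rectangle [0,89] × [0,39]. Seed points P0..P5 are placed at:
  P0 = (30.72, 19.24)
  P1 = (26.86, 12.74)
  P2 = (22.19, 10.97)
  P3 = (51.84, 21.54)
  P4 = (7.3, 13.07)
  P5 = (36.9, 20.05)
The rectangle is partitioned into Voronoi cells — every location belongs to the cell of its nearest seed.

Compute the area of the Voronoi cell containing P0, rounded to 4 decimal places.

1. box [0,89]×[0,39]: [(0, 0) (89, 0) (89, 39) (0, 39)]
2. ⊥bis P0·P1 via (28.79,15.99): [(0, 33.0868) (55.7162, 0) (89, 0) (89, 39) (0, 39)]  |A|=2549.2643
3. ⊥bis P0·P2 via (26.455,15.105): [(21.2638, 20.4594) (55.7162, 0) (89, 0) (89, 39) (3.2883, 39)]  |A|=2455.9122
4. ⊥bis P0·P3 via (41.28,20.39): [(21.2638, 20.4594) (42.6559, 7.7558) (39.2533, 39) (3.2883, 39)]  |A|=645.9833
5. ⊥bis P0·P4 via (19.01,16.155): [(16.6119, 25.2575) (21.2638, 20.4594) (42.6559, 7.7558) (39.2533, 39) (12.9915, 39)]  |A|=579.3106
6. ⊥bis P0·P5 via (33.81,19.645): [(16.6119, 25.2575) (21.2638, 20.4594) (34.7532, 12.4488) (31.2732, 39) (12.9915, 39)]  |A|=357.8965
7. canonical 5-gon: [(16.6119, 25.2575) (21.2638, 20.4594) (34.7532, 12.4488) (31.2732, 39) (12.9915, 39)]
8. shoelace: 357.8965

Area of P0's cell: 357.8965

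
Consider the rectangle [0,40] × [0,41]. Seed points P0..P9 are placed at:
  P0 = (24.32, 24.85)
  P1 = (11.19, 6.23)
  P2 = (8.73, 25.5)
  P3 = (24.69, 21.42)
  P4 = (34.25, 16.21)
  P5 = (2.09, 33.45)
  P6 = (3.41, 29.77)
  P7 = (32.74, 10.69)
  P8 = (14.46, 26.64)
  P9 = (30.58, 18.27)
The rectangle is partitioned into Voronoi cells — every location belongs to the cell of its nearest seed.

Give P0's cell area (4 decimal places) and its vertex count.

Area of P0's cell: 291.6642 (5 vertices)

1. box [0,40]×[0,41]: [(0, 0) (40, 0) (40, 41) (0, 41)]
2. ⊥bis P0·P1 via (17.755,15.54): [(0, 28.06) (39.7927, 0) (40, 0) (40, 41) (0, 41)]  |A|=1081.7078
3. ⊥bis P0·P2 via (16.525,25.175): [(16.1699, 16.6578) (39.7927, 0) (40, 0) (40, 41) (17.1848, 41)]  |A|=767.9307
4. ⊥bis P0·P3 via (24.505,23.135): [(16.4035, 22.2611) (40, 24.8065) (40, 41) (17.1848, 41)]  |A|=404.8214
5. ⊥bis P0·P4 via (29.285,20.53): [(16.4035, 22.2611) (32.2815, 23.9739) (40, 32.8448) (40, 41) (17.1848, 41)]  |A|=373.7993
6. ⊥bis P0·P5 via (13.205,29.15): [(17.1118, 39.2486) (16.4035, 22.2611) (32.2815, 23.9739) (40, 32.8448) (40, 41) (17.7893, 41)]  |A|=373.2699
7. ⊥bis P0·P6 via (13.865,27.31): [(17.1118, 39.2486) (16.4035, 22.2611) (32.2815, 23.9739) (40, 32.8448) (40, 41) (17.7893, 41)]  |A|=373.2699
8. ⊥bis P0·P7 via (28.53,17.77): [(17.1118, 39.2486) (16.4035, 22.2611) (32.2815, 23.9739) (40, 32.8448) (40, 41) (17.7893, 41)]  |A|=373.2699
9. ⊥bis P0·P8 via (19.39,25.745): [(18.8045, 22.5201) (32.2815, 23.9739) (40, 32.8448) (40, 41) (22.1594, 41)]  |A|=305.4388
10. ⊥bis P0·P9 via (27.45,21.56): [(18.8045, 22.5201) (29.6939, 23.6947) (40, 33.4997) (40, 41) (22.1594, 41)]  |A|=291.6642
11. canonical 5-gon: [(18.8045, 22.5201) (29.6939, 23.6947) (40, 33.4997) (40, 41) (22.1594, 41)]
12. shoelace: 291.6642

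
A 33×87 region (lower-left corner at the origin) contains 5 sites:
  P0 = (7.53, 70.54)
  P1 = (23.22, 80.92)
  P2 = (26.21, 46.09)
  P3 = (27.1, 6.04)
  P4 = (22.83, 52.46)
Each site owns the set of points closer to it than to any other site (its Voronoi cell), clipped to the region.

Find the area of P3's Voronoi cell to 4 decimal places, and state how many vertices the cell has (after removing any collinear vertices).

Area of P3's cell: 852.6980 (4 vertices)

1. box [0,33]×[0,87]: [(0, 0) (33, 0) (33, 87) (0, 87)]
2. ⊥bis P3·P0 via (17.315,38.29): [(0, 33.0364) (0, 0) (33, 0) (33, 43.049)]  |A|=1255.4098
3. ⊥bis P3·P1 via (25.16,43.48): [(0, 33.0364) (0, 0) (33, 0) (33, 43.049)]  |A|=1255.4098
4. ⊥bis P3·P2 via (26.655,26.065): [(0, 25.4727) (0, 0) (33, 0) (33, 26.206)]  |A|=852.698
5. ⊥bis P3·P4 via (24.965,29.25): [(0, 25.4727) (0, 0) (33, 0) (33, 26.206)]  |A|=852.698
6. canonical 4-gon: [(0, 25.4727) (0, 0) (33, 0) (33, 26.206)]
7. shoelace: 852.698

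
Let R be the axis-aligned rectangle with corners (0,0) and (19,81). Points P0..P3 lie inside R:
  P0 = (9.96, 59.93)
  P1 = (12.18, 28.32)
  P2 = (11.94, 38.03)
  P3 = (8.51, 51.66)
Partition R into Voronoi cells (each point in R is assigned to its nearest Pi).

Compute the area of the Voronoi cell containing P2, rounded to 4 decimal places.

Area of P2's cell: 219.4657

1. box [0,19]×[0,81]: [(0, 0) (19, 0) (19, 81) (0, 81)]
2. ⊥bis P2·P0 via (10.95,48.98): [(0, 47.99) (0, 0) (19, 0) (19, 49.7078)]  |A|=928.1292
3. ⊥bis P2·P1 via (12.06,33.175): [(0, 47.99) (0, 32.8769) (19, 33.3465) (19, 49.7078)]  |A|=299.0064
4. ⊥bis P2·P3 via (10.225,44.845): [(0, 42.2719) (0, 32.8769) (19, 33.3465) (19, 47.0532)]  |A|=219.4657
5. canonical 4-gon: [(0, 42.2719) (0, 32.8769) (19, 33.3465) (19, 47.0532)]
6. shoelace: 219.4657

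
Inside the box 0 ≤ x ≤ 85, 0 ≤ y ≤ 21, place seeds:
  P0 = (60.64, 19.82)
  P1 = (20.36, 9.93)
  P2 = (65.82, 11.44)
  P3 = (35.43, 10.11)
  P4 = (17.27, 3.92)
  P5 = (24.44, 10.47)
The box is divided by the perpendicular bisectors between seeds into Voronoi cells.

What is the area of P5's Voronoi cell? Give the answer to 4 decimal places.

Area of P5's cell: 150.5555

1. box [0,85]×[0,21]: [(0, 0) (85, 0) (85, 21) (0, 21)]
2. ⊥bis P5·P0 via (42.54,15.145): [(0, 0) (46.4518, 0) (41.0277, 21) (0, 21)]  |A|=918.5346
3. ⊥bis P5·P1 via (22.4,10.2): [(23.75, 0) (46.4518, 0) (41.0277, 21) (20.9706, 21)]  |A|=448.9685
4. ⊥bis P5·P2 via (45.13,10.955): [(23.75, 0) (45.3868, 0) (45.2805, 4.5347) (41.0277, 21) (20.9706, 21)]  |A|=446.5538
5. ⊥bis P5·P3 via (29.935,10.29): [(23.75, 0) (29.5979, 0) (30.2858, 21) (20.9706, 21)]  |A|=159.2133
6. ⊥bis P5·P4 via (20.855,7.195): [(23.1269, 4.7081) (27.4278, 0) (29.5979, 0) (30.2858, 21) (20.9706, 21)]  |A|=150.5555
7. canonical 5-gon: [(23.1269, 4.7081) (27.4278, 0) (29.5979, 0) (30.2858, 21) (20.9706, 21)]
8. shoelace: 150.5555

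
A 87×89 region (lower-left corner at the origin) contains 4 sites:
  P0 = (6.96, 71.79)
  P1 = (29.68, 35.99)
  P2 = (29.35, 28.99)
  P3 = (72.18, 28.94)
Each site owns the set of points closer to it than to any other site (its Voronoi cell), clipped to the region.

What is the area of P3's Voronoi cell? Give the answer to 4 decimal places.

1. box [0,87]×[0,89]: [(0, 0) (87, 0) (87, 89) (0, 89)]
2. ⊥bis P3·P0 via (39.57,50.365): [(6.4798, 0) (87, 0) (87, 89) (64.9535, 89)]  |A|=4564.2178
3. ⊥bis P3·P1 via (50.93,32.465): [(58.7392, 79.5415) (45.5446, 0) (87, 0) (87, 89) (64.9535, 89)]  |A|=3010.5821
4. ⊥bis P3·P2 via (50.765,28.965): [(58.7392, 79.5415) (50.7679, 31.4881) (50.7312, 0) (87, 0) (87, 89) (64.9535, 89)]  |A|=2928.9247
5. canonical 6-gon: [(58.7392, 79.5415) (50.7679, 31.4881) (50.7312, 0) (87, 0) (87, 89) (64.9535, 89)]
6. shoelace: 2928.9247

Area of P3's cell: 2928.9247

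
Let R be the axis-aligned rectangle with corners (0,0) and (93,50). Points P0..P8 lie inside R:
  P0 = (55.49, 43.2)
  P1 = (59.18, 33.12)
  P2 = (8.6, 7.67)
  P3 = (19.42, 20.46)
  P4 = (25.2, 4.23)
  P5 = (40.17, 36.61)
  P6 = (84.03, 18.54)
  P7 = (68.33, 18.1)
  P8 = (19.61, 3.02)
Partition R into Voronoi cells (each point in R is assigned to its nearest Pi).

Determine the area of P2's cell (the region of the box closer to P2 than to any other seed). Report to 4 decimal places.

1. box [0,93]×[0,50]: [(0, 0) (93, 0) (93, 50) (0, 50)]
2. ⊥bis P2·P0 via (32.045,25.435): [(0, 0) (51.3179, 0) (13.4313, 50) (0, 50)]  |A|=1618.7306
3. ⊥bis P2·P1 via (33.89,20.395): [(0, 0) (44.152, 0) (29.9884, 28.1492) (13.4313, 50) (0, 50)]  |A|=1517.874
4. ⊥bis P2·P3 via (14.01,14.065): [(0, 25.9171) (0, 0) (30.6358, 0)]  |A|=396.9956
5. ⊥bis P2·P4 via (16.9,5.95): [(17.8997, 10.7744) (0, 25.9171) (0, 0) (15.667, 0)]  |A|=316.3557
6. ⊥bis P2·P5 via (24.385,22.14): [(17.8997, 10.7744) (0, 25.9171) (0, 0) (15.667, 0)]  |A|=316.3557
7. ⊥bis P2·P6 via (46.315,13.105): [(17.8997, 10.7744) (0, 25.9171) (0, 0) (15.667, 0)]  |A|=316.3557
8. ⊥bis P2·P7 via (38.465,12.885): [(17.8997, 10.7744) (0, 25.9171) (0, 0) (15.667, 0)]  |A|=316.3557
9. ⊥bis P2·P8 via (14.105,5.345): [(16.7934, 11.7103) (0, 25.9171) (0, 0) (11.8476, 0)]  |A|=286.9871
10. canonical 4-gon: [(16.7934, 11.7103) (0, 25.9171) (0, 0) (11.8476, 0)]
11. shoelace: 286.9871

Area of P2's cell: 286.9871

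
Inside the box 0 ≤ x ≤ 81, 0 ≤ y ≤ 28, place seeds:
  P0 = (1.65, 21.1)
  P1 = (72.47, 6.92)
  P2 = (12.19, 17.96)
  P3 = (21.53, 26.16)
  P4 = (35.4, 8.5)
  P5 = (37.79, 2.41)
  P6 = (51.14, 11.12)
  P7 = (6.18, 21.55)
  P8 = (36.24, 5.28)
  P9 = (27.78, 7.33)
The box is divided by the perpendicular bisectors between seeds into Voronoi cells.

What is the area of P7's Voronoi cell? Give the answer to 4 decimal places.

Area of P7's cell: 83.3623

1. box [0,81]×[0,28]: [(0, 0) (81, 0) (81, 28) (0, 28)]
2. ⊥bis P7·P0 via (3.915,21.325): [(6.0334, 0) (81, 0) (81, 28) (3.2519, 28)]  |A|=2138.0058
3. ⊥bis P7·P1 via (39.325,14.235): [(6.0334, 0) (36.1834, 0) (42.3629, 28) (3.2519, 28)]  |A|=969.6536
4. ⊥bis P7·P2 via (9.185,19.755): [(4.8002, 12.4144) (14.11, 28) (3.2519, 28)]  |A|=84.6154
5. ⊥bis P7·P3 via (13.855,23.855): [(4.8002, 12.4144) (13.112, 26.3291) (12.6101, 28) (3.2519, 28)]  |A|=83.3623
6. ⊥bis P7·P4 via (20.79,15.025): [(4.8002, 12.4144) (13.112, 26.3291) (12.6101, 28) (3.2519, 28)]  |A|=83.3623
7. ⊥bis P7·P5 via (21.985,11.98): [(4.8002, 12.4144) (13.112, 26.3291) (12.6101, 28) (3.2519, 28)]  |A|=83.3623
8. ⊥bis P7·P6 via (28.66,16.335): [(4.8002, 12.4144) (13.112, 26.3291) (12.6101, 28) (3.2519, 28)]  |A|=83.3623
9. ⊥bis P7·P8 via (21.21,13.415): [(4.8002, 12.4144) (13.112, 26.3291) (12.6101, 28) (3.2519, 28)]  |A|=83.3623
10. ⊥bis P7·P9 via (16.98,14.44): [(4.8002, 12.4144) (13.112, 26.3291) (12.6101, 28) (3.2519, 28)]  |A|=83.3623
11. canonical 4-gon: [(4.8002, 12.4144) (13.112, 26.3291) (12.6101, 28) (3.2519, 28)]
12. shoelace: 83.3623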